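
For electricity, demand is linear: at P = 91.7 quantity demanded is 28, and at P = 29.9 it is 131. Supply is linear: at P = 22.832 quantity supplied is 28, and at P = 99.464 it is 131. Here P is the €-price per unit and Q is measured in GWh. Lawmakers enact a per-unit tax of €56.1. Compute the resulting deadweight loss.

Demand slope = (29.9 − 91.7)/(131 − 28) = −0.6, so P = 108.5 − 0.6Q.
Supply slope = (99.464 − 22.832)/(131 − 28) = 0.744, so P = 2 + 0.744Q.
Competitive equilibrium: 108.5 − 0.6Q = 2 + 0.744Q → Q* = 79.2411, P* = 60.9554.
With the tax, the buyer price exceeds the seller price by 56.1: (108.5 − 0.6Q) − (2 + 0.744Q) = 56.1 → Q' = 37.5.
ΔQ = 79.2411 − 37.5 = 41.7411; the wedge equals the tax, 56.1.
Welfare loss = ½ × 41.7411 × 56.1 = €1170.84.

€1170.84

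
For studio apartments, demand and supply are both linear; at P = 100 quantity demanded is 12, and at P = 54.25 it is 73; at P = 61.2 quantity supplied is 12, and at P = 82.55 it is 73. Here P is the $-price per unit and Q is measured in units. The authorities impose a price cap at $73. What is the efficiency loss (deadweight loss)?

$1.34

Demand slope = (54.25 − 100)/(73 − 12) = −0.75, so P = 109 − 0.75Q.
Supply slope = (82.55 − 61.2)/(73 − 12) = 0.35, so P = 57 + 0.35Q.
Competitive equilibrium: 109 − 0.75Q = 57 + 0.35Q → Q* = 47.2727, P* = 73.5455.
At the ceiling P = 73, quantity supplied = (73 − 57)/0.35 = 45.7143.
Willingness to pay at Q' = 45.7143: 109 − 0.75·45.7143 = 74.7143.
ΔQ = 47.2727 − 45.7143 = 1.5584; wedge = 74.7143 − 73 = 1.7143.
Deadweight loss = ½ × 1.5584 × 1.7143 = $1.34.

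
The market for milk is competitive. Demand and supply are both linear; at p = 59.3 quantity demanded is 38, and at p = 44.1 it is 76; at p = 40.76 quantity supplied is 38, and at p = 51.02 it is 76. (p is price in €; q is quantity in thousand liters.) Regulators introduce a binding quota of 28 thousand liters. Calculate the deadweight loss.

€475.42 thousand

Demand slope = (44.1 − 59.3)/(76 − 38) = −0.4, so p = 74.5 − 0.4q.
Supply slope = (51.02 − 40.76)/(76 − 38) = 0.27, so p = 30.5 + 0.27q.
Competitive equilibrium: 74.5 − 0.4q = 30.5 + 0.27q → q* = 65.6716, p* = 48.2313.
At q = 28: demand price = 74.5 − 0.4·28 = 63.3; supply price = 30.5 + 0.27·28 = 38.06.
Δq = 65.6716 − 28 = 37.6716; wedge = 63.3 − 38.06 = 25.24.
The triangle = ½ × 37.6716 × 25.24 = €475.42 thousand.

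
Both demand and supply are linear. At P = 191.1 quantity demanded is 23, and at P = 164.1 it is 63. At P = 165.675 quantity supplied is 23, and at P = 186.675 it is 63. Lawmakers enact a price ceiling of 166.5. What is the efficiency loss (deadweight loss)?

Demand slope = (164.1 − 191.1)/(63 − 23) = −0.675, so P = 206.625 − 0.675Q.
Supply slope = (186.675 − 165.675)/(63 − 23) = 0.525, so P = 153.6 + 0.525Q.
Competitive equilibrium: 206.625 − 0.675Q = 153.6 + 0.525Q → Q* = 44.1875, P* = 176.7984.
At the ceiling P = 166.5, quantity supplied = (166.5 − 153.6)/0.525 = 24.5714.
Willingness to pay at Q' = 24.5714: 206.625 − 0.675·24.5714 = 190.0393.
ΔQ = 44.1875 − 24.5714 = 19.6161; wedge = 190.0393 − 166.5 = 23.5393.
DWL = ½ × 19.6161 × 23.5393 = 230.87.

230.87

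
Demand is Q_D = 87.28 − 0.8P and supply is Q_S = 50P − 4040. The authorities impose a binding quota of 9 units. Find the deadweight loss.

112.05

In inverse form: demand P = 109.1 − 1.25Q, supply P = 80.8 + 0.02Q.
Competitive equilibrium: 109.1 − 1.25Q = 80.8 + 0.02Q → Q* = 22.2835, P* = 81.2457.
At Q = 9: demand price = 109.1 − 1.25·9 = 97.85; supply price = 80.8 + 0.02·9 = 80.98.
ΔQ = 22.2835 − 9 = 13.2835; wedge = 97.85 − 80.98 = 16.87.
Welfare loss = ½ × 13.2835 × 16.87 = 112.05.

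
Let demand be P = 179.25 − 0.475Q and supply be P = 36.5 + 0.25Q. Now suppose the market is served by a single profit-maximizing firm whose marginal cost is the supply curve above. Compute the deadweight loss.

2201.96

Competitive equilibrium: 179.25 − 0.475Q = 36.5 + 0.25Q → Q* = 196.8966, P* = 85.7241.
Marginal revenue: MR = 179.25 − 0.95Q. Set MR = MC: 179.25 − 0.95Q = 36.5 + 0.25Q → Q_m = 118.9583.
Price P_m = 179.25 − 0.475·118.9583 = 122.7448; MC(Q_m) = 36.5 + 0.25·118.9583 = 66.2396.
Competitive Q* = 196.8966, so ΔQ = 77.9383; wedge = 122.7448 − 66.2396 = 56.5052.
Deadweight loss = ½ × 77.9383 × 56.5052 = 2201.96.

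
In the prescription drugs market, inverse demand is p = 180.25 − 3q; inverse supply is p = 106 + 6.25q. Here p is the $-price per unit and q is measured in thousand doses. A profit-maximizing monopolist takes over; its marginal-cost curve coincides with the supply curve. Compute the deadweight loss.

$17.87 thousand

Competitive equilibrium: 180.25 − 3q = 106 + 6.25q → q* = 8.027, p* = 156.1689.
Marginal revenue: MR = 180.25 − 6q. Set MR = MC: 180.25 − 6q = 106 + 6.25q → q_m = 6.0612.
Price p_m = 180.25 − 3·6.0612 = 162.0664; MC(q_m) = 106 + 6.25·6.0612 = 143.8825.
Competitive q* = 8.027, so Δq = 1.9658; wedge = 162.0664 − 143.8825 = 18.1839.
DWL = ½ × 1.9658 × 18.1839 = $17.87 thousand.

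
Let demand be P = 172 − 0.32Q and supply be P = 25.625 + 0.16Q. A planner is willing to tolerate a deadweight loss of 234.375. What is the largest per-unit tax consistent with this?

15

Competitive equilibrium: 172 − 0.32Q = 25.625 + 0.16Q → Q* = 304.9479, P* = 74.4167.
A tax t gives ΔQ = t/0.48 and wedge t, so DWL = t²/0.96.
t²/0.96 = 234.375 → t² = 225 → t = 15.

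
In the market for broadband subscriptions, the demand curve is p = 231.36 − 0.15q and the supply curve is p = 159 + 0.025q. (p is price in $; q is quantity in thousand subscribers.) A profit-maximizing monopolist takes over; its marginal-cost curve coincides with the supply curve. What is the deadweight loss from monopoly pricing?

Competitive equilibrium: 231.36 − 0.15q = 159 + 0.025q → q* = 413.48571, p* = 169.33714.
Marginal revenue: MR = 231.36 − 0.3q. Set MR = MC: 231.36 − 0.3q = 159 + 0.025q → q_m = 222.64615.
Price p_m = 231.36 − 0.15·222.64615 = 197.96308; MC(q_m) = 159 + 0.025·222.64615 = 164.56615.
Competitive q* = 413.48571, so Δq = 190.83956; wedge = 197.96308 − 164.56615 = 33.39693.
Deadweight loss = ½ × 190.83956 × 33.39693 = $3186.73 thousand.

$3186.73 thousand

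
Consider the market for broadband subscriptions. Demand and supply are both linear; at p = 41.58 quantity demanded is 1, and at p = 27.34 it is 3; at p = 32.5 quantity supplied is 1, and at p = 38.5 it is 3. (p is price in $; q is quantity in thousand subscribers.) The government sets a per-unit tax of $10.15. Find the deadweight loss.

Demand slope = (27.34 − 41.58)/(3 − 1) = −7.12, so p = 48.7 − 7.12q.
Supply slope = (38.5 − 32.5)/(3 − 1) = 3, so p = 29.5 + 3q.
Competitive equilibrium: 48.7 − 7.12q = 29.5 + 3q → q* = 1.8972, p* = 35.1917.
With the tax, the buyer price exceeds the seller price by 10.15: (48.7 − 7.12q) − (29.5 + 3q) = 10.15 → q' = 0.8943.
Δq = 1.8972 − 0.8943 = 1.0029; the wedge equals the tax, 10.15.
The triangle = ½ × 1.0029 × 10.15 = $5.09 thousand.

$5.09 thousand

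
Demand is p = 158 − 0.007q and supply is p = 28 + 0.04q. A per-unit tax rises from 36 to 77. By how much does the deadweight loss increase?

49287.23

Competitive equilibrium: 158 − 0.007q = 28 + 0.04q → q* = 2765.9574, p* = 138.6383.
For a per-unit tax t: Δq = t/0.047, so DWL = ½·t·(t/0.047) = t²/0.094.
At t = 36: DWL = 13787.234. At t = 77: DWL = 63074.468.
Increase = 63074.468 − 13787.234 = 49287.23.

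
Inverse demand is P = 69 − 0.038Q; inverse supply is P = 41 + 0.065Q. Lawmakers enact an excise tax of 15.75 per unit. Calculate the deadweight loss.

1204.19

Competitive equilibrium: 69 − 0.038Q = 41 + 0.065Q → Q* = 271.8447, P* = 58.6699.
With the tax, the buyer price exceeds the seller price by 15.75: (69 − 0.038Q) − (41 + 0.065Q) = 15.75 → Q' = 118.932.
ΔQ = 271.8447 − 118.932 = 152.9127; the wedge equals the tax, 15.75.
DWL = ½ × 152.9127 × 15.75 = 1204.19.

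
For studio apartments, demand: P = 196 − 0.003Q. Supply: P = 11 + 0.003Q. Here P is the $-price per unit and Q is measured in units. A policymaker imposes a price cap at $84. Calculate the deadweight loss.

$126750

Competitive equilibrium: 196 − 0.003Q = 11 + 0.003Q → Q* = 30833.3333, P* = 103.5.
At the ceiling P = 84, quantity supplied = (84 − 11)/0.003 = 24333.3333.
Willingness to pay at Q' = 24333.3333: 196 − 0.003·24333.3333 = 123.
ΔQ = 30833.3333 − 24333.3333 = 6500; wedge = 123 − 84 = 39.
DWL = ½ × 6500 × 39 = $126750.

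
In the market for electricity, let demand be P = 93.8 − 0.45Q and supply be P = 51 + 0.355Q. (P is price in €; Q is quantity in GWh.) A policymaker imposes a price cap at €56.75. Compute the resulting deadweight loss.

€550.14

Competitive equilibrium: 93.8 − 0.45Q = 51 + 0.355Q → Q* = 53.1677, P* = 69.87453.
At the ceiling P = 56.75, quantity supplied = (56.75 − 51)/0.355 = 16.19718.
Willingness to pay at Q' = 16.19718: 93.8 − 0.45·16.19718 = 86.51127.
ΔQ = 53.1677 − 16.19718 = 36.97052; wedge = 86.51127 − 56.75 = 29.76127.
Deadweight loss = ½ × 36.97052 × 29.76127 = €550.14.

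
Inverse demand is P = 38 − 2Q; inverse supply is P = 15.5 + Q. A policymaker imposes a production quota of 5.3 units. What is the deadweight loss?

7.26

Competitive equilibrium: 38 − 2Q = 15.5 + Q → Q* = 7.5, P* = 23.
At Q = 5.3: demand price = 38 − 2·5.3 = 27.4; supply price = 15.5 + 1·5.3 = 20.8.
ΔQ = 7.5 − 5.3 = 2.2; wedge = 27.4 − 20.8 = 6.6.
DWL = ½ × 2.2 × 6.6 = 7.26.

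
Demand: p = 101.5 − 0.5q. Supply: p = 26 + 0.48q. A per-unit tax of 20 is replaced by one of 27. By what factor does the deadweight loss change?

Competitive equilibrium: 101.5 − 0.5q = 26 + 0.48q → q* = 77.0408, p* = 62.9796.
For a per-unit tax t: Δq = t/0.98, so DWL = ½·t·(t/0.98) = t²/1.96.
At t = 20: DWL = 204.082. At t = 27: DWL = 371.939.
Ratio = (27/20)² = 1.8225.

1.8225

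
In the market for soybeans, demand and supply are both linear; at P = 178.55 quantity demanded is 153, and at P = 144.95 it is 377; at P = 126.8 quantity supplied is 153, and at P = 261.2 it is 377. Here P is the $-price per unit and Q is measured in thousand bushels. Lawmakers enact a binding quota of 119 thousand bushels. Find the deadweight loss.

$3978.375 thousand

Demand slope = (144.95 − 178.55)/(377 − 153) = −0.15, so P = 201.5 − 0.15Q.
Supply slope = (261.2 − 126.8)/(377 − 153) = 0.6, so P = 35 + 0.6Q.
Competitive equilibrium: 201.5 − 0.15Q = 35 + 0.6Q → Q* = 222, P* = 168.2.
At Q = 119: demand price = 201.5 − 0.15·119 = 183.65; supply price = 35 + 0.6·119 = 106.4.
ΔQ = 222 − 119 = 103; wedge = 183.65 − 106.4 = 77.25.
DWL = ½ × 103 × 77.25 = $3978.375 thousand.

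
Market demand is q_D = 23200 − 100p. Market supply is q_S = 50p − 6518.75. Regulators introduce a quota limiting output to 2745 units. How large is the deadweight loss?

6192.09

In inverse form: demand p = 232 − 0.01q, supply p = 130.375 + 0.02q.
Competitive equilibrium: 232 − 0.01q = 130.375 + 0.02q → q* = 3387.5, p* = 198.125.
At q = 2745: demand price = 232 − 0.01·2745 = 204.55; supply price = 130.375 + 0.02·2745 = 185.275.
Δq = 3387.5 − 2745 = 642.5; wedge = 204.55 − 185.275 = 19.275.
DWL = ½ × 642.5 × 19.275 = 6192.09.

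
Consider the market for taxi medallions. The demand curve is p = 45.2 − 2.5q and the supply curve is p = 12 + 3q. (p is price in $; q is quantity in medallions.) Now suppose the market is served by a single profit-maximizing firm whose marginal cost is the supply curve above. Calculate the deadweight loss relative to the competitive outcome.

Competitive equilibrium: 45.2 − 2.5q = 12 + 3q → q* = 6.0364, p* = 30.1091.
Marginal revenue: MR = 45.2 − 5q. Set MR = MC: 45.2 − 5q = 12 + 3q → q_m = 4.15.
Price p_m = 45.2 − 2.5·4.15 = 34.825; MC(q_m) = 12 + 3·4.15 = 24.45.
Competitive q* = 6.0364, so Δq = 1.8864; wedge = 34.825 − 24.45 = 10.375.
DWL = ½ × 1.8864 × 10.375 = $9.79.

$9.79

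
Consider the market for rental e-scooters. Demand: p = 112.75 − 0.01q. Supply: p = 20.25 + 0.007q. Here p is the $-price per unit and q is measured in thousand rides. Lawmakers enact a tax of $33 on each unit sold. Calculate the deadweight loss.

Competitive equilibrium: 112.75 − 0.01q = 20.25 + 0.007q → q* = 5441.1765, p* = 58.3382.
With the tax, the buyer price exceeds the seller price by 33: (112.75 − 0.01q) − (20.25 + 0.007q) = 33 → q' = 3500.
Δq = 5441.1765 − 3500 = 1941.1765; the wedge equals the tax, 33.
Deadweight loss = ½ × 1941.1765 × 33 = $32029.41 thousand.

$32029.41 thousand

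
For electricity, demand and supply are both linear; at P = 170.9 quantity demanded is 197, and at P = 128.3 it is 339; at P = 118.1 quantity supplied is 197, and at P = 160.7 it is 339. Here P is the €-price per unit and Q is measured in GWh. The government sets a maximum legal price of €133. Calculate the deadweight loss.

€440.83

Demand slope = (128.3 − 170.9)/(339 − 197) = −0.3, so P = 230 − 0.3Q.
Supply slope = (160.7 − 118.1)/(339 − 197) = 0.3, so P = 59 + 0.3Q.
Competitive equilibrium: 230 − 0.3Q = 59 + 0.3Q → Q* = 285, P* = 144.5.
At the ceiling P = 133, quantity supplied = (133 − 59)/0.3 = 246.6667.
Willingness to pay at Q' = 246.6667: 230 − 0.3·246.6667 = 156.
ΔQ = 285 − 246.6667 = 38.3333; wedge = 156 − 133 = 23.
Welfare loss = ½ × 38.3333 × 23 = €440.83.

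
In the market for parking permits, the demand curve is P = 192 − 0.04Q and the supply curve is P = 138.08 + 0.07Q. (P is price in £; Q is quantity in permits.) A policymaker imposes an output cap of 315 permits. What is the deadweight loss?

£1687.88

Competitive equilibrium: 192 − 0.04Q = 138.08 + 0.07Q → Q* = 490.1818, P* = 172.3927.
At Q = 315: demand price = 192 − 0.04·315 = 179.4; supply price = 138.08 + 0.07·315 = 160.13.
ΔQ = 490.1818 − 315 = 175.1818; wedge = 179.4 − 160.13 = 19.27.
The triangle = ½ × 175.1818 × 19.27 = £1687.88.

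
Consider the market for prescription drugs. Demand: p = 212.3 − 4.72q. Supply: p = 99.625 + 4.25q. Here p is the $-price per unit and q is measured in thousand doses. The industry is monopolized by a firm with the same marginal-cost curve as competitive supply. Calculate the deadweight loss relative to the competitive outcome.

Competitive equilibrium: 212.3 − 4.72q = 99.625 + 4.25q → q* = 12.5613, p* = 153.0106.
Marginal revenue: MR = 212.3 − 9.44q. Set MR = MC: 212.3 − 9.44q = 99.625 + 4.25q → q_m = 8.2305.
Price p_m = 212.3 − 4.72·8.2305 = 173.452; MC(q_m) = 99.625 + 4.25·8.2305 = 134.6046.
Competitive q* = 12.5613, so Δq = 4.3308; wedge = 173.452 − 134.6046 = 38.8474.
The triangle = ½ × 4.3308 × 38.8474 = $84.12 thousand.

$84.12 thousand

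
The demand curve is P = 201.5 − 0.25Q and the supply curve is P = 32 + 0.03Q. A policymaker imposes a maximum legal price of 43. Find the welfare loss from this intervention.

Competitive equilibrium: 201.5 − 0.25Q = 32 + 0.03Q → Q* = 605.35714, P* = 50.16071.
At the ceiling P = 43, quantity supplied = (43 − 32)/0.03 = 366.66667.
Willingness to pay at Q' = 366.66667: 201.5 − 0.25·366.66667 = 109.83333.
ΔQ = 605.35714 − 366.66667 = 238.69047; wedge = 109.83333 − 43 = 66.83333.
The triangle = ½ × 238.69047 × 66.83333 = 7976.24.

7976.24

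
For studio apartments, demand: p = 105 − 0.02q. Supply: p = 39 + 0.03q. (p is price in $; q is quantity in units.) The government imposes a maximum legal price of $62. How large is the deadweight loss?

Competitive equilibrium: 105 − 0.02q = 39 + 0.03q → q* = 1320, p* = 78.6.
At the ceiling p = 62, quantity supplied = (62 − 39)/0.03 = 766.666667.
Willingness to pay at q' = 766.666667: 105 − 0.02·766.666667 = 89.666667.
Δq = 1320 − 766.666667 = 553.333333; wedge = 89.666667 − 62 = 27.666667.
Welfare loss = ½ × 553.333333 × 27.666667 = $7654.44.

$7654.44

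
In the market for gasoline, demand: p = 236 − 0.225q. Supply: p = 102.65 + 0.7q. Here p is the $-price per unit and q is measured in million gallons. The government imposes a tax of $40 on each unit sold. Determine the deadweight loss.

Competitive equilibrium: 236 − 0.225q = 102.65 + 0.7q → q* = 144.16216, p* = 203.56351.
With the tax, the buyer price exceeds the seller price by 40: (236 − 0.225q) − (102.65 + 0.7q) = 40 → q' = 100.91892.
Δq = 144.16216 − 100.91892 = 43.24324; the wedge equals the tax, 40.
DWL = ½ × 43.24324 × 40 = $864.86 million.

$864.86 million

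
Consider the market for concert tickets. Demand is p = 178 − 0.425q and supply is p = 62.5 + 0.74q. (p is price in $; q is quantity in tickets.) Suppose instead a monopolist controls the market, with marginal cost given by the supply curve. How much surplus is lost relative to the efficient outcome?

Competitive equilibrium: 178 − 0.425q = 62.5 + 0.74q → q* = 99.1416, p* = 135.8648.
Marginal revenue: MR = 178 − 0.85q. Set MR = MC: 178 − 0.85q = 62.5 + 0.74q → q_m = 72.6415.
Price p_m = 178 − 0.425·72.6415 = 147.1274; MC(q_m) = 62.5 + 0.74·72.6415 = 116.2547.
Competitive q* = 99.1416, so Δq = 26.5001; wedge = 147.1274 − 116.2547 = 30.8727.
The triangle = ½ × 26.5001 × 30.8727 = $409.06.

$409.06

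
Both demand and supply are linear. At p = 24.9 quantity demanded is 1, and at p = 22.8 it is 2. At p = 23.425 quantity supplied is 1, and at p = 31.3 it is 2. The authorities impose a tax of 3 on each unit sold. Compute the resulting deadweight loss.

0.45

Demand slope = (22.8 − 24.9)/(2 − 1) = −2.1, so p = 27 − 2.1q.
Supply slope = (31.3 − 23.425)/(2 − 1) = 7.875, so p = 15.55 + 7.875q.
Competitive equilibrium: 27 − 2.1q = 15.55 + 7.875q → q* = 1.1479, p* = 24.5895.
With the tax, the buyer price exceeds the seller price by 3: (27 − 2.1q) − (15.55 + 7.875q) = 3 → q' = 0.8471.
Δq = 1.1479 − 0.8471 = 0.3008; the wedge equals the tax, 3.
Deadweight loss = ½ × 0.3008 × 3 = 0.45.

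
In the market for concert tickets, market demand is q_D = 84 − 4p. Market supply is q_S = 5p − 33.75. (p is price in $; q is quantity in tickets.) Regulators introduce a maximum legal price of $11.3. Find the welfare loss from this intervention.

In inverse form: demand p = 21 − 0.25q, supply p = 6.75 + 0.2q.
Competitive equilibrium: 21 − 0.25q = 6.75 + 0.2q → q* = 31.6667, p* = 13.0833.
At the ceiling p = 11.3, quantity supplied = (11.3 − 6.75)/0.2 = 22.75.
Willingness to pay at q' = 22.75: 21 − 0.25·22.75 = 15.3125.
Δq = 31.6667 − 22.75 = 8.9167; wedge = 15.3125 − 11.3 = 4.0125.
Deadweight loss = ½ × 8.9167 × 4.0125 = $17.89.

$17.89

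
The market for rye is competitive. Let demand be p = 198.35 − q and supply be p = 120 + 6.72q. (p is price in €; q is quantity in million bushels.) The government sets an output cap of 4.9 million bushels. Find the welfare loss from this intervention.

€106.35 million

Competitive equilibrium: 198.35 − q = 120 + 6.72q → q* = 10.149, p* = 188.201.
At q = 4.9: demand price = 198.35 − 1·4.9 = 193.45; supply price = 120 + 6.72·4.9 = 152.928.
Δq = 10.149 − 4.9 = 5.249; wedge = 193.45 − 152.928 = 40.522.
DWL = ½ × 5.249 × 40.522 = €106.35 million.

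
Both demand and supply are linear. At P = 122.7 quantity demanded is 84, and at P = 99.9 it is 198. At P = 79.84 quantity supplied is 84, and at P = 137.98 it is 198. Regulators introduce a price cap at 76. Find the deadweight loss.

Demand slope = (99.9 − 122.7)/(198 − 84) = −0.2, so P = 139.5 − 0.2Q.
Supply slope = (137.98 − 79.84)/(198 − 84) = 0.51, so P = 37 + 0.51Q.
Competitive equilibrium: 139.5 − 0.2Q = 37 + 0.51Q → Q* = 144.3662, P* = 110.6268.
At the ceiling P = 76, quantity supplied = (76 − 37)/0.51 = 76.4706.
Willingness to pay at Q' = 76.4706: 139.5 − 0.2·76.4706 = 124.2059.
ΔQ = 144.3662 − 76.4706 = 67.8956; wedge = 124.2059 − 76 = 48.2059.
The triangle = ½ × 67.8956 × 48.2059 = 1636.48.

1636.48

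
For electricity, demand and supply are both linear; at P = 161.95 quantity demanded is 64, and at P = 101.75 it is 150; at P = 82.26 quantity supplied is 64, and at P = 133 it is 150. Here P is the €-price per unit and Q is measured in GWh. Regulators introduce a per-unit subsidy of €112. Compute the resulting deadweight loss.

Demand slope = (101.75 − 161.95)/(150 − 64) = −0.7, so P = 206.75 − 0.7Q.
Supply slope = (133 − 82.26)/(150 − 64) = 0.59, so P = 44.5 + 0.59Q.
Competitive equilibrium: 206.75 − 0.7Q = 44.5 + 0.59Q → Q* = 125.7752, P* = 118.7074.
The subsidy lowers effective supply by 112: P = 0.59Q − 67.5.
New quantity: 206.75 − 0.7Q = 0.59Q − 67.5 → Q' = 212.5969.
Overproduction ΔQ = 212.5969 − 125.7752 = 86.8217; wedge = subsidy = 112.
DWL = ½ × 86.8217 × 112 = €4862.02.

€4862.02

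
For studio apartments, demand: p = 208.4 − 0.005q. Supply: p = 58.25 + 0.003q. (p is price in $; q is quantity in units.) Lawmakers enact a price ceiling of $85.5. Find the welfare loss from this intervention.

$375229.18

Competitive equilibrium: 208.4 − 0.005q = 58.25 + 0.003q → q* = 18768.75, p* = 114.55625.
At the ceiling p = 85.5, quantity supplied = (85.5 − 58.25)/0.003 = 9083.333333.
Willingness to pay at q' = 9083.333333: 208.4 − 0.005·9083.333333 = 162.983333.
Δq = 18768.75 − 9083.333333 = 9685.416667; wedge = 162.983333 − 85.5 = 77.483333.
DWL = ½ × 9685.416667 × 77.483333 = $375229.18.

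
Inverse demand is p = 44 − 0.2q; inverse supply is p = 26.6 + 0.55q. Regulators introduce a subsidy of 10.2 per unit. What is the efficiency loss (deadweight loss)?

Competitive equilibrium: 44 − 0.2q = 26.6 + 0.55q → q* = 23.2, p* = 39.36.
The subsidy lowers effective supply by 10.2: p = 16.4 + 0.55q.
New quantity: 44 − 0.2q = 16.4 + 0.55q → q' = 36.8.
Overproduction Δq = 36.8 − 23.2 = 13.6; wedge = subsidy = 10.2.
Welfare loss = ½ × 13.6 × 10.2 = 69.36.

69.36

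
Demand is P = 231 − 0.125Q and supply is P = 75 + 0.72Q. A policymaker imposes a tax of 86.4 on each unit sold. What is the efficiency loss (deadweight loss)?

4417.14

Competitive equilibrium: 231 − 0.125Q = 75 + 0.72Q → Q* = 184.6154, P* = 207.9231.
With the tax, the buyer price exceeds the seller price by 86.4: (231 − 0.125Q) − (75 + 0.72Q) = 86.4 → Q' = 82.3669.
ΔQ = 184.6154 − 82.3669 = 102.2485; the wedge equals the tax, 86.4.
DWL = ½ × 102.2485 × 86.4 = 4417.14.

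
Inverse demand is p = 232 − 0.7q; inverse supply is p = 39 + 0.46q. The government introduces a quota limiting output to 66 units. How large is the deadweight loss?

5844.08

Competitive equilibrium: 232 − 0.7q = 39 + 0.46q → q* = 166.3793, p* = 115.5345.
At q = 66: demand price = 232 − 0.7·66 = 185.8; supply price = 39 + 0.46·66 = 69.36.
Δq = 166.3793 − 66 = 100.3793; wedge = 185.8 − 69.36 = 116.44.
The triangle = ½ × 100.3793 × 116.44 = 5844.08.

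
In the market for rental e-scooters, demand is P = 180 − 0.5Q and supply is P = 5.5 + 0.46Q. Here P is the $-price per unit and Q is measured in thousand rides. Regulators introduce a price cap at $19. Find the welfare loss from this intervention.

$11151.73 thousand

Competitive equilibrium: 180 − 0.5Q = 5.5 + 0.46Q → Q* = 181.7708, P* = 89.1146.
At the ceiling P = 19, quantity supplied = (19 − 5.5)/0.46 = 29.3478.
Willingness to pay at Q' = 29.3478: 180 − 0.5·29.3478 = 165.3261.
ΔQ = 181.7708 − 29.3478 = 152.423; wedge = 165.3261 − 19 = 146.3261.
Deadweight loss = ½ × 152.423 × 146.3261 = $11151.73 thousand.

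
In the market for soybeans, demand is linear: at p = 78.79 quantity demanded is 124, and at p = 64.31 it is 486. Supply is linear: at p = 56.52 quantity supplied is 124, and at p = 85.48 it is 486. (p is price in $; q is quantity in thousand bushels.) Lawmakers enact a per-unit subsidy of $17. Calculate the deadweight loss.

Demand slope = (64.31 − 78.79)/(486 − 124) = −0.04, so p = 83.75 − 0.04q.
Supply slope = (85.48 − 56.52)/(486 − 124) = 0.08, so p = 46.6 + 0.08q.
Competitive equilibrium: 83.75 − 0.04q = 46.6 + 0.08q → q* = 309.5833, p* = 71.3667.
The subsidy lowers effective supply by 17: p = 29.6 + 0.08q.
New quantity: 83.75 − 0.04q = 29.6 + 0.08q → q' = 451.25.
Overproduction Δq = 451.25 − 309.5833 = 141.6667; wedge = subsidy = 17.
The triangle = ½ × 141.6667 × 17 = $1204.17 thousand.

$1204.17 thousand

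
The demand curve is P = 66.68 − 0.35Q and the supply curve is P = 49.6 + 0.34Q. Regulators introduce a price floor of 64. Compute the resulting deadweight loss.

Competitive equilibrium: 66.68 − 0.35Q = 49.6 + 0.34Q → Q* = 24.7536, P* = 58.0162.
At the floor P = 64, quantity demanded = (66.68 − 64)/0.35 = 7.6571.
Sellers' marginal cost at Q' = 7.6571: 49.6 + 0.34·7.6571 = 52.2034.
ΔQ = 24.7536 − 7.6571 = 17.0965; wedge = 64 − 52.2034 = 11.7966.
DWL = ½ × 17.0965 × 11.7966 = 100.84.

100.84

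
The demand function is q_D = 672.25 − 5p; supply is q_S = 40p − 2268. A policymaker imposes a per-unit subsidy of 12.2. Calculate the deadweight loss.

330.76

In inverse form: demand p = 134.45 − 0.2q, supply p = 56.7 + 0.025q.
Competitive equilibrium: 134.45 − 0.2q = 56.7 + 0.025q → q* = 345.5556, p* = 65.3389.
The subsidy lowers effective supply by 12.2: p = 44.5 + 0.025q.
New quantity: 134.45 − 0.2q = 44.5 + 0.025q → q' = 399.7778.
Overproduction Δq = 399.7778 − 345.5556 = 54.2222; wedge = subsidy = 12.2.
Deadweight loss = ½ × 54.2222 × 12.2 = 330.76.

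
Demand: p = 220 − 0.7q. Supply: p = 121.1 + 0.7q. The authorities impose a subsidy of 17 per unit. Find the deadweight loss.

103.21

Competitive equilibrium: 220 − 0.7q = 121.1 + 0.7q → q* = 70.6429, p* = 170.55.
The subsidy lowers effective supply by 17: p = 104.1 + 0.7q.
New quantity: 220 − 0.7q = 104.1 + 0.7q → q' = 82.7857.
Overproduction Δq = 82.7857 − 70.6429 = 12.1428; wedge = subsidy = 17.
Welfare loss = ½ × 12.1428 × 17 = 103.21.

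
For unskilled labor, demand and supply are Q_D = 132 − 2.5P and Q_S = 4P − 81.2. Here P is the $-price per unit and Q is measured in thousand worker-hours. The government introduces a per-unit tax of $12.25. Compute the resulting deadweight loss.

In inverse form: demand P = 52.8 − 0.4Q, supply P = 20.3 + 0.25Q.
Competitive equilibrium: 52.8 − 0.4Q = 20.3 + 0.25Q → Q* = 50, P* = 32.8.
With the tax, the buyer price exceeds the seller price by 12.25: (52.8 − 0.4Q) − (20.3 + 0.25Q) = 12.25 → Q' = 31.1538.
ΔQ = 50 − 31.1538 = 18.8462; the wedge equals the tax, 12.25.
Deadweight loss = ½ × 18.8462 × 12.25 = $115.43 thousand.

$115.43 thousand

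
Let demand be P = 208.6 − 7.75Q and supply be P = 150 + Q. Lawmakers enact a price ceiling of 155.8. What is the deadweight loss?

Competitive equilibrium: 208.6 − 7.75Q = 150 + Q → Q* = 6.6971, P* = 156.6971.
At the ceiling P = 155.8, quantity supplied = (155.8 − 150)/1 = 5.8.
Willingness to pay at Q' = 5.8: 208.6 − 7.75·5.8 = 163.65.
ΔQ = 6.6971 − 5.8 = 0.8971; wedge = 163.65 − 155.8 = 7.85.
Deadweight loss = ½ × 0.8971 × 7.85 = 3.52.

3.52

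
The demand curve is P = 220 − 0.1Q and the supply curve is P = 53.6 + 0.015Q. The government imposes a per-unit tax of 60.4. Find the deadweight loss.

15861.57

Competitive equilibrium: 220 − 0.1Q = 53.6 + 0.015Q → Q* = 1446.9565, P* = 75.3043.
With the tax, the buyer price exceeds the seller price by 60.4: (220 − 0.1Q) − (53.6 + 0.015Q) = 60.4 → Q' = 921.7391.
ΔQ = 1446.9565 − 921.7391 = 525.2174; the wedge equals the tax, 60.4.
Deadweight loss = ½ × 525.2174 × 60.4 = 15861.57.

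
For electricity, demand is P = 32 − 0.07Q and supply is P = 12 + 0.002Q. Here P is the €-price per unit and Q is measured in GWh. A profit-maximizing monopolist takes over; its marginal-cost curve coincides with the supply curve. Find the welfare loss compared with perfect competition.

€675.02

Competitive equilibrium: 32 − 0.07Q = 12 + 0.002Q → Q* = 277.7778, P* = 12.5556.
Marginal revenue: MR = 32 − 0.14Q. Set MR = MC: 32 − 0.14Q = 12 + 0.002Q → Q_m = 140.8451.
Price P_m = 32 − 0.07·140.8451 = 22.1408; MC(Q_m) = 12 + 0.002·140.8451 = 12.2817.
Competitive Q* = 277.7778, so ΔQ = 136.9327; wedge = 22.1408 − 12.2817 = 9.8591.
The triangle = ½ × 136.9327 × 9.8591 = €675.02.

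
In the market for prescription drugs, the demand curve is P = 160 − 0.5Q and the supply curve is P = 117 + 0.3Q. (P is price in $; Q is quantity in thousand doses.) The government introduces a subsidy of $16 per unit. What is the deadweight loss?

$160 thousand

Competitive equilibrium: 160 − 0.5Q = 117 + 0.3Q → Q* = 53.75, P* = 133.125.
The subsidy lowers effective supply by 16: P = 101 + 0.3Q.
New quantity: 160 − 0.5Q = 101 + 0.3Q → Q' = 73.75.
Overproduction ΔQ = 73.75 − 53.75 = 20; wedge = subsidy = 16.
The triangle = ½ × 20 × 16 = $160 thousand.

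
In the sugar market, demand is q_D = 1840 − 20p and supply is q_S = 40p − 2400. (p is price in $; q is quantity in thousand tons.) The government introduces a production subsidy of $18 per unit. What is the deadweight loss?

$2160 thousand

In inverse form: demand p = 92 − 0.05q, supply p = 60 + 0.025q.
Competitive equilibrium: 92 − 0.05q = 60 + 0.025q → q* = 426.6667, p* = 70.6667.
The subsidy lowers effective supply by 18: p = 42 + 0.025q.
New quantity: 92 − 0.05q = 42 + 0.025q → q' = 666.6667.
Overproduction Δq = 666.6667 − 426.6667 = 240; wedge = subsidy = 18.
DWL = ½ × 240 × 18 = $2160 thousand.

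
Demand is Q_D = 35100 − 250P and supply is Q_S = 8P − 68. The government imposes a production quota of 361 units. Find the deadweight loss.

28222.40

In inverse form: demand P = 140.4 − 0.004Q, supply P = 8.5 + 0.125Q.
Competitive equilibrium: 140.4 − 0.004Q = 8.5 + 0.125Q → Q* = 1022.4806, P* = 136.3101.
At Q = 361: demand price = 140.4 − 0.004·361 = 138.956; supply price = 8.5 + 0.125·361 = 53.625.
ΔQ = 1022.4806 − 361 = 661.4806; wedge = 138.956 − 53.625 = 85.331.
Deadweight loss = ½ × 661.4806 × 85.331 = 28222.40.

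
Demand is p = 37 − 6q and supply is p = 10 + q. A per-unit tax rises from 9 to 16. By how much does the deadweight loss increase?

12.50

Competitive equilibrium: 37 − 6q = 10 + q → q* = 3.8571, p* = 13.8571.
For a per-unit tax t: Δq = t/7, so DWL = ½·t·(t/7) = t²/14.
At t = 9: DWL = 5.786. At t = 16: DWL = 18.286.
Increase = 18.286 − 5.786 = 12.50.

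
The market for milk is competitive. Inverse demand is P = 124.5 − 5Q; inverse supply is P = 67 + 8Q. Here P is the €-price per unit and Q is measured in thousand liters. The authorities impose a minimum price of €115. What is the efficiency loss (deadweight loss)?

€41.38 thousand

Competitive equilibrium: 124.5 − 5Q = 67 + 8Q → Q* = 4.4231, P* = 102.3846.
At the floor P = 115, quantity demanded = (124.5 − 115)/5 = 1.9.
Sellers' marginal cost at Q' = 1.9: 67 + 8·1.9 = 82.2.
ΔQ = 4.4231 − 1.9 = 2.5231; wedge = 115 − 82.2 = 32.8.
DWL = ½ × 2.5231 × 32.8 = €41.38 thousand.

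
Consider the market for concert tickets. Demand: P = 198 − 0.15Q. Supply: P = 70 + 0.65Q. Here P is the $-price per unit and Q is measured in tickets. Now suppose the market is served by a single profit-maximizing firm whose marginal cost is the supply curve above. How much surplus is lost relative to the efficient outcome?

$255.29

Competitive equilibrium: 198 − 0.15Q = 70 + 0.65Q → Q* = 160, P* = 174.
Marginal revenue: MR = 198 − 0.3Q. Set MR = MC: 198 − 0.3Q = 70 + 0.65Q → Q_m = 134.7368.
Price P_m = 198 − 0.15·134.7368 = 177.7895; MC(Q_m) = 70 + 0.65·134.7368 = 157.5789.
Competitive Q* = 160, so ΔQ = 25.2632; wedge = 177.7895 − 157.5789 = 20.2106.
DWL = ½ × 25.2632 × 20.2106 = $255.29.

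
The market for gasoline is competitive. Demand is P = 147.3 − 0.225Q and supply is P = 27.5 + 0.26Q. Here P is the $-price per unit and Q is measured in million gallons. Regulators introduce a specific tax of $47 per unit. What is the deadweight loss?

$2277.32 million

Competitive equilibrium: 147.3 − 0.225Q = 27.5 + 0.26Q → Q* = 247.0103, P* = 91.7227.
With the tax, the buyer price exceeds the seller price by 47: (147.3 − 0.225Q) − (27.5 + 0.26Q) = 47 → Q' = 150.1031.
ΔQ = 247.0103 − 150.1031 = 96.9072; the wedge equals the tax, 47.
Welfare loss = ½ × 96.9072 × 47 = $2277.32 million.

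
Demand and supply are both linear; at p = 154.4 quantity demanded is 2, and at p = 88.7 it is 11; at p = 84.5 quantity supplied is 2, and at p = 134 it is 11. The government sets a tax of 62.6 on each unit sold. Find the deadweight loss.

Demand slope = (88.7 − 154.4)/(11 − 2) = −7.3, so p = 169 − 7.3q.
Supply slope = (134 − 84.5)/(11 − 2) = 5.5, so p = 73.5 + 5.5q.
Competitive equilibrium: 169 − 7.3q = 73.5 + 5.5q → q* = 7.4609, p* = 114.5352.
With the tax, the buyer price exceeds the seller price by 62.6: (169 − 7.3q) − (73.5 + 5.5q) = 62.6 → q' = 2.5703.
Δq = 7.4609 − 2.5703 = 4.8906; the wedge equals the tax, 62.6.
The triangle = ½ × 4.8906 × 62.6 = 153.08.

153.08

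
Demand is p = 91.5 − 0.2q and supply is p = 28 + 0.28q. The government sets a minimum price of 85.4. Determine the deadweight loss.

Competitive equilibrium: 91.5 − 0.2q = 28 + 0.28q → q* = 132.2917, p* = 65.0417.
At the floor p = 85.4, quantity demanded = (91.5 − 85.4)/0.2 = 30.5.
Sellers' marginal cost at q' = 30.5: 28 + 0.28·30.5 = 36.54.
Δq = 132.2917 − 30.5 = 101.7917; wedge = 85.4 − 36.54 = 48.86.
Deadweight loss = ½ × 101.7917 × 48.86 = 2486.77.

2486.77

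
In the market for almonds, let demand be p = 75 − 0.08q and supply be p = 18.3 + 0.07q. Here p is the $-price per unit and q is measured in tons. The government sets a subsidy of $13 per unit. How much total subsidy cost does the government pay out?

$6040.67

Competitive equilibrium: 75 − 0.08q = 18.3 + 0.07q → q* = 378, p* = 44.76.
The subsidy lowers effective supply by 13: p = 5.3 + 0.07q.
New quantity: 75 − 0.08q = 5.3 + 0.07q → q' = 464.6667.
Total subsidy cost = 13 × 464.6667 = $6040.67.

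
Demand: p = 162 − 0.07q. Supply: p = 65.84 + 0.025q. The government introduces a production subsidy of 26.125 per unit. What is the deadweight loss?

Competitive equilibrium: 162 − 0.07q = 65.84 + 0.025q → q* = 1012.2105, p* = 91.1453.
The subsidy lowers effective supply by 26.125: p = 39.715 + 0.025q.
New quantity: 162 − 0.07q = 39.715 + 0.025q → q' = 1287.2105.
Overproduction Δq = 1287.2105 − 1012.2105 = 275; wedge = subsidy = 26.125.
Welfare loss = ½ × 275 × 26.125 = 3592.19.

3592.19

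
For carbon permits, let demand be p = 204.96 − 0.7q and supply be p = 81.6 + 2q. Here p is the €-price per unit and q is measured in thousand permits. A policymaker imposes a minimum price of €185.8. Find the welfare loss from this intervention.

€452.96 thousand

Competitive equilibrium: 204.96 − 0.7q = 81.6 + 2q → q* = 45.68889, p* = 172.97778.
At the floor p = 185.8, quantity demanded = (204.96 − 185.8)/0.7 = 27.37143.
Sellers' marginal cost at q' = 27.37143: 81.6 + 2·27.37143 = 136.34286.
Δq = 45.68889 − 27.37143 = 18.31746; wedge = 185.8 − 136.34286 = 49.45714.
DWL = ½ × 18.31746 × 49.45714 = €452.96 thousand.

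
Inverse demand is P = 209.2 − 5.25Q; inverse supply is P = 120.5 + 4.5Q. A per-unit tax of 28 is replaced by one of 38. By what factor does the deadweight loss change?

Competitive equilibrium: 209.2 − 5.25Q = 120.5 + 4.5Q → Q* = 9.0974, P* = 161.4385.
For a per-unit tax t: ΔQ = t/9.75, so DWL = ½·t·(t/9.75) = t²/19.5.
At t = 28: DWL = 40.205. At t = 38: DWL = 74.051.
Ratio = (38/28)² = 1.842.

1.842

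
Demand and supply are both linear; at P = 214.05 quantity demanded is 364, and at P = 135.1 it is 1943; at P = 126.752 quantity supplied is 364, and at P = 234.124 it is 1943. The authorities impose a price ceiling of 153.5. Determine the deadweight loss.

7082.06

Demand slope = (135.1 − 214.05)/(1943 − 364) = −0.05, so P = 232.25 − 0.05Q.
Supply slope = (234.124 − 126.752)/(1943 − 364) = 0.068, so P = 102 + 0.068Q.
Competitive equilibrium: 232.25 − 0.05Q = 102 + 0.068Q → Q* = 1103.81356, P* = 177.05932.
At the ceiling P = 153.5, quantity supplied = (153.5 − 102)/0.068 = 757.35294.
Willingness to pay at Q' = 757.35294: 232.25 − 0.05·757.35294 = 194.38235.
ΔQ = 1103.81356 − 757.35294 = 346.46062; wedge = 194.38235 − 153.5 = 40.88235.
Welfare loss = ½ × 346.46062 × 40.88235 = 7082.06.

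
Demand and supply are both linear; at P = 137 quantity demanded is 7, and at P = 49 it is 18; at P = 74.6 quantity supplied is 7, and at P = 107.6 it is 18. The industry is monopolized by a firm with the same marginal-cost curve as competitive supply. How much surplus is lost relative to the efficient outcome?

156.59

Demand slope = (49 − 137)/(18 − 7) = −8, so P = 193 − 8Q.
Supply slope = (107.6 − 74.6)/(18 − 7) = 3, so P = 53.6 + 3Q.
Competitive equilibrium: 193 − 8Q = 53.6 + 3Q → Q* = 12.67273, P* = 91.61818.
Marginal revenue: MR = 193 − 16Q. Set MR = MC: 193 − 16Q = 53.6 + 3Q → Q_m = 7.33684.
Price P_m = 193 − 8·7.33684 = 134.30528; MC(Q_m) = 53.6 + 3·7.33684 = 75.61052.
Competitive Q* = 12.67273, so ΔQ = 5.33589; wedge = 134.30528 − 75.61052 = 58.69476.
DWL = ½ × 5.33589 × 58.69476 = 156.59.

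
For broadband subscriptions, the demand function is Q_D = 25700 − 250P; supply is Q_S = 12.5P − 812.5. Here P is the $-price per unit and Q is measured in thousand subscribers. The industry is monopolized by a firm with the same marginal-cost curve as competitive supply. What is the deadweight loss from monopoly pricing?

$17.57 thousand

In inverse form: demand P = 102.8 − 0.004Q, supply P = 65 + 0.08Q.
Competitive equilibrium: 102.8 − 0.004Q = 65 + 0.08Q → Q* = 450, P* = 101.
Marginal revenue: MR = 102.8 − 0.008Q. Set MR = MC: 102.8 − 0.008Q = 65 + 0.08Q → Q_m = 429.5455.
Price P_m = 102.8 − 0.004·429.5455 = 101.0818; MC(Q_m) = 65 + 0.08·429.5455 = 99.3636.
Competitive Q* = 450, so ΔQ = 20.4545; wedge = 101.0818 − 99.3636 = 1.7182.
Welfare loss = ½ × 20.4545 × 1.7182 = $17.57 thousand.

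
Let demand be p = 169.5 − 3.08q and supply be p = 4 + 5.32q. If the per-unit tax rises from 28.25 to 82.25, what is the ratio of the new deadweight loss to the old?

Competitive equilibrium: 169.5 − 3.08q = 4 + 5.32q → q* = 19.7024, p* = 108.8167.
For a per-unit tax t: Δq = t/8.4, so DWL = ½·t·(t/8.4) = t²/16.8.
At t = 28.25: DWL = 47.504. At t = 82.25: DWL = 402.682.
Ratio = (82.25/28.25)² = 8.477.

8.477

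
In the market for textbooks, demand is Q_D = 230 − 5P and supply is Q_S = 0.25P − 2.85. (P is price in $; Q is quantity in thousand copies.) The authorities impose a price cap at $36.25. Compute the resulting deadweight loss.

$8.62 thousand

In inverse form: demand P = 46 − 0.2Q, supply P = 11.4 + 4Q.
Competitive equilibrium: 46 − 0.2Q = 11.4 + 4Q → Q* = 8.2381, P* = 44.3524.
At the ceiling P = 36.25, quantity supplied = (36.25 − 11.4)/4 = 6.2125.
Willingness to pay at Q' = 6.2125: 46 − 0.2·6.2125 = 44.7575.
ΔQ = 8.2381 − 6.2125 = 2.0256; wedge = 44.7575 − 36.25 = 8.5075.
DWL = ½ × 2.0256 × 8.5075 = $8.62 thousand.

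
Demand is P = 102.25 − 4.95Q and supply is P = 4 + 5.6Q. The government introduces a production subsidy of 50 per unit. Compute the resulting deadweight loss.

118.48

Competitive equilibrium: 102.25 − 4.95Q = 4 + 5.6Q → Q* = 9.3128, P* = 56.1517.
The subsidy lowers effective supply by 50: P = 5.6Q − 46.
New quantity: 102.25 − 4.95Q = 5.6Q − 46 → Q' = 14.0521.
Overproduction ΔQ = 14.0521 − 9.3128 = 4.7393; wedge = subsidy = 50.
DWL = ½ × 4.7393 × 50 = 118.48.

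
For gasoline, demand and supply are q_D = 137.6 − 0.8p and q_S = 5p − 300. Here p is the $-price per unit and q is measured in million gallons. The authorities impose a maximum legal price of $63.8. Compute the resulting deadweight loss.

$2459.24 million

In inverse form: demand p = 172 − 1.25q, supply p = 60 + 0.2q.
Competitive equilibrium: 172 − 1.25q = 60 + 0.2q → q* = 77.2414, p* = 75.4483.
At the ceiling p = 63.8, quantity supplied = (63.8 − 60)/0.2 = 19.
Willingness to pay at q' = 19: 172 − 1.25·19 = 148.25.
Δq = 77.2414 − 19 = 58.2414; wedge = 148.25 − 63.8 = 84.45.
Welfare loss = ½ × 58.2414 × 84.45 = $2459.24 million.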